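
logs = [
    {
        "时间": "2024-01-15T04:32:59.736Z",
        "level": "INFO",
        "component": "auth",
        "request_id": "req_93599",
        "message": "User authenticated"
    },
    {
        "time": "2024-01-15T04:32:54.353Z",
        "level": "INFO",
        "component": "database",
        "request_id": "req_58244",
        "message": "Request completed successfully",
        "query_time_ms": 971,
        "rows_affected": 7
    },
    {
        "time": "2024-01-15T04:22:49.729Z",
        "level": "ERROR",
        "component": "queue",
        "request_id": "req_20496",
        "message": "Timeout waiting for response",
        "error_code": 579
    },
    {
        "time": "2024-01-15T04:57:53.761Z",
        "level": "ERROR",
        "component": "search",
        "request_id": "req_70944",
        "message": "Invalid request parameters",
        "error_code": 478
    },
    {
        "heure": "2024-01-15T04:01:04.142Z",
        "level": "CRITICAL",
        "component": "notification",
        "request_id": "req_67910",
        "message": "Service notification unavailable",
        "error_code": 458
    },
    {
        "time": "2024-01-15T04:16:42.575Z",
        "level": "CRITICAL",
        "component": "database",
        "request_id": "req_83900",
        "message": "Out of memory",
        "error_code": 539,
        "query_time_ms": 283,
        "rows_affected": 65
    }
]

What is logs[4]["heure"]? "2024-01-15T04:01:04.142Z"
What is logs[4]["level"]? "CRITICAL"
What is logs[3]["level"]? "ERROR"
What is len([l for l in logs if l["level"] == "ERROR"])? 2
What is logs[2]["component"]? "queue"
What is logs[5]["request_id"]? "req_83900"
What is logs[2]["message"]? "Timeout waiting for response"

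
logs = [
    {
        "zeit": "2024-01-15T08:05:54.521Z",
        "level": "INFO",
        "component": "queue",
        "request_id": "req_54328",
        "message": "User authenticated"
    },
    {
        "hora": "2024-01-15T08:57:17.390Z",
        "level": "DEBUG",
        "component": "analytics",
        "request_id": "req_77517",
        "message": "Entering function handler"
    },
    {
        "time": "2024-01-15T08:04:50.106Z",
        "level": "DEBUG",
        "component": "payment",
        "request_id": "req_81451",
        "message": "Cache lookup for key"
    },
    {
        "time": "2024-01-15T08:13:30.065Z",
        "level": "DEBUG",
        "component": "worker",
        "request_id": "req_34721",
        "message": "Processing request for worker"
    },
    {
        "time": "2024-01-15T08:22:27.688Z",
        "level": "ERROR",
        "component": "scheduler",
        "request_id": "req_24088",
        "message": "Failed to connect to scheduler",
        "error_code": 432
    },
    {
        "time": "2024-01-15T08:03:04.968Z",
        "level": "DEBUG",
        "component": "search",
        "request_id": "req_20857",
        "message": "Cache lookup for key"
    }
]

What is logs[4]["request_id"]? "req_24088"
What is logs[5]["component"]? "search"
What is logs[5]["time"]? "2024-01-15T08:03:04.968Z"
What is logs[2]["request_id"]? "req_81451"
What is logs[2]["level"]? "DEBUG"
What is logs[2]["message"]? "Cache lookup for key"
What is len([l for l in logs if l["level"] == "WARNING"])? 0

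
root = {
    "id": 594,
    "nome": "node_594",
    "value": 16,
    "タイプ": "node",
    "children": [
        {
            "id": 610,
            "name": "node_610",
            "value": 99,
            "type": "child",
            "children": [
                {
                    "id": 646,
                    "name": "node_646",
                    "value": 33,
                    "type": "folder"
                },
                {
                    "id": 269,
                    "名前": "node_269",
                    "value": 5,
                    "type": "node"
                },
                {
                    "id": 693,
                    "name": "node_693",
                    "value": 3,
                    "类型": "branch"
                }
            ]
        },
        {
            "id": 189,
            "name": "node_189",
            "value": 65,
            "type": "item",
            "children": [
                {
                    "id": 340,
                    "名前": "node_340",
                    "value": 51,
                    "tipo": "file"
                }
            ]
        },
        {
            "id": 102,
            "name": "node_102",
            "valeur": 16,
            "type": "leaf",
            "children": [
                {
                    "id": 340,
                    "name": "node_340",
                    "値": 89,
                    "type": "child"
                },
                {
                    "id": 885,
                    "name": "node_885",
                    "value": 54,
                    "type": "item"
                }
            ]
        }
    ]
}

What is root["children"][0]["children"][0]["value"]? 33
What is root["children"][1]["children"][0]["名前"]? "node_340"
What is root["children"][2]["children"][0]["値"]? 89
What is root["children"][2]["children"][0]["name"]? "node_340"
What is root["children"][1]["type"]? "item"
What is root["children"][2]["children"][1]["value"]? 54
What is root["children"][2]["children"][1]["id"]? 885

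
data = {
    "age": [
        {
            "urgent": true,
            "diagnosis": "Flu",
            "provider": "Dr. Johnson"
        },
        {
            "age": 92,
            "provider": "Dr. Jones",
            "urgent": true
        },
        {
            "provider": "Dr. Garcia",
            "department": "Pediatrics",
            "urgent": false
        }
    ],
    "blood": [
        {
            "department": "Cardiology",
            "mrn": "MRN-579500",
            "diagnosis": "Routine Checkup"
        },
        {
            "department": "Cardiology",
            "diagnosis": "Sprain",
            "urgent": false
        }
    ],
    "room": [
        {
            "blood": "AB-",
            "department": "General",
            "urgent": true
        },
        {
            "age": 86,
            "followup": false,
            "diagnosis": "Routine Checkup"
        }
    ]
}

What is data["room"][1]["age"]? 86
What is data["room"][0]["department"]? "General"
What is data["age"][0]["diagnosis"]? "Flu"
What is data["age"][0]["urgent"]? True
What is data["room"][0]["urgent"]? True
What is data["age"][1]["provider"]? "Dr. Jones"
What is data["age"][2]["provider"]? "Dr. Garcia"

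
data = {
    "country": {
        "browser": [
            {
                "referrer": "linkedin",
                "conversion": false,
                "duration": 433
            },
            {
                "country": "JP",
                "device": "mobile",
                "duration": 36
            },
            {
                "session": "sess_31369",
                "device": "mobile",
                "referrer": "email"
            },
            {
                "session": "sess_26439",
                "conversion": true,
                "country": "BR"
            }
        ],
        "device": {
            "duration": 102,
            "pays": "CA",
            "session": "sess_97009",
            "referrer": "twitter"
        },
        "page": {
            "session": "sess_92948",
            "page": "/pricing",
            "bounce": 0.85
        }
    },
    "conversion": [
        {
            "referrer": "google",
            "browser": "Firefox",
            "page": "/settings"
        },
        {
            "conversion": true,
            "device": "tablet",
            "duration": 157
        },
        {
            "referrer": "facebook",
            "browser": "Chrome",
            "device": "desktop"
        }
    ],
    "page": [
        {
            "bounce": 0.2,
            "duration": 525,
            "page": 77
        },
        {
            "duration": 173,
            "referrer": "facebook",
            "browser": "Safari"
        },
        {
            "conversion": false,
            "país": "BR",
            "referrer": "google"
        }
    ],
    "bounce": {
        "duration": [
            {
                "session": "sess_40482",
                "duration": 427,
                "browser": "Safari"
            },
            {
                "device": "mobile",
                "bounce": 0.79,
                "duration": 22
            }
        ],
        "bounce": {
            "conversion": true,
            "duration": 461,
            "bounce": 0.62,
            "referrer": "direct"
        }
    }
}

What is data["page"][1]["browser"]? "Safari"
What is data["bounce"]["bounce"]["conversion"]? True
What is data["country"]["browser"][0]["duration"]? 433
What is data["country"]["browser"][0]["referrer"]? "linkedin"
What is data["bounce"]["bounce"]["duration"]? 461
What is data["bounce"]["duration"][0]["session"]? "sess_40482"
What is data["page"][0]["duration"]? 525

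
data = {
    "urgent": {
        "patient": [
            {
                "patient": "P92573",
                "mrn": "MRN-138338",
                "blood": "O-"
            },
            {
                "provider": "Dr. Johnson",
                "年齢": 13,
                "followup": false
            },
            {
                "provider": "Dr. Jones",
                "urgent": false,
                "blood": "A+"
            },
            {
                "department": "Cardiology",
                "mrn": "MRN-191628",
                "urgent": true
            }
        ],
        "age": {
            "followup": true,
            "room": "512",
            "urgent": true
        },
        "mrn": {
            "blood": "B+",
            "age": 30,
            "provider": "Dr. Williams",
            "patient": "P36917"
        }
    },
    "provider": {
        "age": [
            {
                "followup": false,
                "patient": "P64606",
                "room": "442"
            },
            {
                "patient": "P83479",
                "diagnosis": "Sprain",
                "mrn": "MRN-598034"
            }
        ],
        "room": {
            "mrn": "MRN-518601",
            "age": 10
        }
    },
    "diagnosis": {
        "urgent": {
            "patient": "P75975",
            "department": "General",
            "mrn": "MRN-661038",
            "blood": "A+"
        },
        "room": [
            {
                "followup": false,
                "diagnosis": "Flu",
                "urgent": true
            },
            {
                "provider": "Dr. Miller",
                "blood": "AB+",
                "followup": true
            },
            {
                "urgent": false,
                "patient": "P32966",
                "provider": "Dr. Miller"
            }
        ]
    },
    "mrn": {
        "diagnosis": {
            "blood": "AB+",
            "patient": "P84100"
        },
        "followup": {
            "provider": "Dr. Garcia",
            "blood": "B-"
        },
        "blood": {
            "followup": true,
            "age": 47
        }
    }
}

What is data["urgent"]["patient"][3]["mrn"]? "MRN-191628"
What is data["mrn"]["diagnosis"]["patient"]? "P84100"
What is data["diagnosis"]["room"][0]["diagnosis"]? "Flu"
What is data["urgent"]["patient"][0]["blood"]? "O-"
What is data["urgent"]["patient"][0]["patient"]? "P92573"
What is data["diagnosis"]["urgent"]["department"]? "General"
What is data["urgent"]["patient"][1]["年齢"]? 13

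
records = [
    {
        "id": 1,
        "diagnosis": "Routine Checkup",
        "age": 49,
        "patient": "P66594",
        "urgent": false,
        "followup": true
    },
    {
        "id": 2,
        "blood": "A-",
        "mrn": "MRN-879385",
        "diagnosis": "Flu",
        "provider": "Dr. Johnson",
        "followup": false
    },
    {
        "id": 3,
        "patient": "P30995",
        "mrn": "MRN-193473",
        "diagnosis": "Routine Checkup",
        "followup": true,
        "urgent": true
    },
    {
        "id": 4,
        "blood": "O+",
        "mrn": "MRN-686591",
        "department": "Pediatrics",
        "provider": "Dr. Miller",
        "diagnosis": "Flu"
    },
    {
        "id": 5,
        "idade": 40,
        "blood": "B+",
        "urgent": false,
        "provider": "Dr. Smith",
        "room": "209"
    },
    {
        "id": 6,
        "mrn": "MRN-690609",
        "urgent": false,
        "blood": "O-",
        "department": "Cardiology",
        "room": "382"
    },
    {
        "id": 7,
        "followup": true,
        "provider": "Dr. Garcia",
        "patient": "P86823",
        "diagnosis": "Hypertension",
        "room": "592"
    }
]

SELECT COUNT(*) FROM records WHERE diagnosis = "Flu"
2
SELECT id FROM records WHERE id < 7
[1, 2, 3, 4, 5, 6]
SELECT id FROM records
[1, 2, 3, 4, 5, 6, 7]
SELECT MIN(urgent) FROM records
False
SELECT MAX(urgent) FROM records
True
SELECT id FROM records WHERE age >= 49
[1]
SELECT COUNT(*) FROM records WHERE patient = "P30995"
1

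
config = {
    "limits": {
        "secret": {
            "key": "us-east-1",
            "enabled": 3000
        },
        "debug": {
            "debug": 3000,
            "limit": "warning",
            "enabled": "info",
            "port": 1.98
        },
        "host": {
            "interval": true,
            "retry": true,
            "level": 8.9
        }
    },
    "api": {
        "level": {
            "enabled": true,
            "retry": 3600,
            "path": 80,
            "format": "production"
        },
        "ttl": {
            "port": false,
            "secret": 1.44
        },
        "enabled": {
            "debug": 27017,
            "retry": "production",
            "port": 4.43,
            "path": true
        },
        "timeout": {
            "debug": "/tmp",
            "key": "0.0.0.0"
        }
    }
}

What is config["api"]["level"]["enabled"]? True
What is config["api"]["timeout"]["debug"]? "/tmp"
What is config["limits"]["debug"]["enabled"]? "info"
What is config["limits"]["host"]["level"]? 8.9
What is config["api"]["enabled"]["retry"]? "production"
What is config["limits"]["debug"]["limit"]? "warning"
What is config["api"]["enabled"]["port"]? 4.43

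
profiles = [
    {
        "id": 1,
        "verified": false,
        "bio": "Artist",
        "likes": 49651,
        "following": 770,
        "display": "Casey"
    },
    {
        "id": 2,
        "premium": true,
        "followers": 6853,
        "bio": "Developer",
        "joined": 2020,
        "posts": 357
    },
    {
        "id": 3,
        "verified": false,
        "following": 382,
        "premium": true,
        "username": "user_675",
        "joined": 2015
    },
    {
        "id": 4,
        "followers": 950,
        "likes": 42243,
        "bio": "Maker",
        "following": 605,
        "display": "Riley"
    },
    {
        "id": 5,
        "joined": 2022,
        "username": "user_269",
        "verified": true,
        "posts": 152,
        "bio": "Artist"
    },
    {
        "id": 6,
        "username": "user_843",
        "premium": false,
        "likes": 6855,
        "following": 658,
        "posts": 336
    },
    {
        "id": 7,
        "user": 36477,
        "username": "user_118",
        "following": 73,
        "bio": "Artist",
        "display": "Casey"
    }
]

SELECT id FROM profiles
[1, 2, 3, 4, 5, 6, 7]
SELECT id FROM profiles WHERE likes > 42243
[1]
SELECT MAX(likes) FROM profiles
49651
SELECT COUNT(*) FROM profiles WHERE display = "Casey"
2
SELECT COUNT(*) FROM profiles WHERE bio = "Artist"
3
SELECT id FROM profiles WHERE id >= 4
[4, 5, 6, 7]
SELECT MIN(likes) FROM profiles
6855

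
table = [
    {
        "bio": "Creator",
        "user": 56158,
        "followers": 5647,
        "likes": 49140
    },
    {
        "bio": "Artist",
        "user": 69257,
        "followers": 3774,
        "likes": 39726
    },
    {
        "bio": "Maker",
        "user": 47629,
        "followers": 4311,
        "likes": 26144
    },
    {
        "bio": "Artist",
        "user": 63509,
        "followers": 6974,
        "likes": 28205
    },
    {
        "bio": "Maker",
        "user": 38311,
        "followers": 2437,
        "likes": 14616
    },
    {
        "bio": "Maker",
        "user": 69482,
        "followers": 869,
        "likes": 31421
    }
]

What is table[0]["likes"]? 49140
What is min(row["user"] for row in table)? 38311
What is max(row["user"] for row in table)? 69482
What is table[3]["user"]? 63509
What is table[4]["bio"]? "Maker"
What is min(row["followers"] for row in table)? 869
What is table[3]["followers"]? 6974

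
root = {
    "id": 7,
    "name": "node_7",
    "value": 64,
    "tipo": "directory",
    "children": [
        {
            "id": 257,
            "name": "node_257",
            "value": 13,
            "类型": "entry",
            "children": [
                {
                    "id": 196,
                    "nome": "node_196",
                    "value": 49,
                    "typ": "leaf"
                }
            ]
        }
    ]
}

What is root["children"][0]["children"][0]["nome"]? "node_196"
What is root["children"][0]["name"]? "node_257"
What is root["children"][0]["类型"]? "entry"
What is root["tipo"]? "directory"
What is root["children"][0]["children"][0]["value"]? 49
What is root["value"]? 64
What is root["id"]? 7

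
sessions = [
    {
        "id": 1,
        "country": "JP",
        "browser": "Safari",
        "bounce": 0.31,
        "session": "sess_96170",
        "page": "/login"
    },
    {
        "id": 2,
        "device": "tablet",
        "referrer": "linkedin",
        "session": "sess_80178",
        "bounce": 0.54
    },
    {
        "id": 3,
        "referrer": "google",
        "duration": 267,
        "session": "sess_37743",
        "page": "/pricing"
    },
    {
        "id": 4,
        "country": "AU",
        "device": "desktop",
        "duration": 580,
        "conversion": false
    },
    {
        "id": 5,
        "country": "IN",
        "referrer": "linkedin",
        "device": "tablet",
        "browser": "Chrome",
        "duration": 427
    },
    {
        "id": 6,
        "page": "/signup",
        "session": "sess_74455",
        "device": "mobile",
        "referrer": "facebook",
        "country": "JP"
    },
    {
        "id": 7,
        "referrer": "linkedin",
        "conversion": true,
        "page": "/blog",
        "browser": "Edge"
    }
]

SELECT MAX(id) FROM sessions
7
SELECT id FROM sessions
[1, 2, 3, 4, 5, 6, 7]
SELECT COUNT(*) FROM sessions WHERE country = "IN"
1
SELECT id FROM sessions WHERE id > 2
[3, 4, 5, 6, 7]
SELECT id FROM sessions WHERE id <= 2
[1, 2]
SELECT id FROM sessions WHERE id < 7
[1, 2, 3, 4, 5, 6]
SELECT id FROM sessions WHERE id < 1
[]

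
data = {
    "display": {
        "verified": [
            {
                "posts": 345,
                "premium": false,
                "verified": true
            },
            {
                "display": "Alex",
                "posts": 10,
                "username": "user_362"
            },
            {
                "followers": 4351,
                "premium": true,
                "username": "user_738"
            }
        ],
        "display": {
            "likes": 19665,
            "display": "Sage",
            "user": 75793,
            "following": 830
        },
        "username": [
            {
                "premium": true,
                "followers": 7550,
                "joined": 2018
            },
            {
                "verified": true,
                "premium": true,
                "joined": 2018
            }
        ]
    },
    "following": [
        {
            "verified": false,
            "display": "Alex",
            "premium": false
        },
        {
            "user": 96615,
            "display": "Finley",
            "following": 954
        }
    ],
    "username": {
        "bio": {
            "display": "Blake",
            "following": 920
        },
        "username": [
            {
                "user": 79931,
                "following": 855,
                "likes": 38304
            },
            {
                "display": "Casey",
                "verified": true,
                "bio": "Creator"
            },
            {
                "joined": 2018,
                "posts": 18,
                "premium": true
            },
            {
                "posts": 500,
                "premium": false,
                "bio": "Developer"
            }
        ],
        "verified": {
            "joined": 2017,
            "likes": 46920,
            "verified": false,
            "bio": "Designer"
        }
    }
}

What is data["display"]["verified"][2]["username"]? "user_738"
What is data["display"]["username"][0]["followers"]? 7550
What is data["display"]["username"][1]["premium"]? True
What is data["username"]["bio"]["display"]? "Blake"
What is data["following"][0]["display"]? "Alex"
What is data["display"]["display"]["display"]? "Sage"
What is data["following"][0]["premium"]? False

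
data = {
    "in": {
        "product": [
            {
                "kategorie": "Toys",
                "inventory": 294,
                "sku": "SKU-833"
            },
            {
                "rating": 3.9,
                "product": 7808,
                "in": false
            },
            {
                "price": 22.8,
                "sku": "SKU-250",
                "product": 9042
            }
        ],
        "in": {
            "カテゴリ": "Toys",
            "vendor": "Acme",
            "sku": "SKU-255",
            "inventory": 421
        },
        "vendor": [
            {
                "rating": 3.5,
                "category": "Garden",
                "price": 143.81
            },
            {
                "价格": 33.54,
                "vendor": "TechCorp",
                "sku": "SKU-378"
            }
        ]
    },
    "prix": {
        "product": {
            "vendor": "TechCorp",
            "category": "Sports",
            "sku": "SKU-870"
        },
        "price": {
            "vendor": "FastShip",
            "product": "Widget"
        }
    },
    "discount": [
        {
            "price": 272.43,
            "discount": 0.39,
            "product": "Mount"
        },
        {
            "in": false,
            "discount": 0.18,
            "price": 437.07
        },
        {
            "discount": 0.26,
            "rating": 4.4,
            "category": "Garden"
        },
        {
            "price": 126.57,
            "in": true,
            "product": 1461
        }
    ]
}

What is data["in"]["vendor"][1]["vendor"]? "TechCorp"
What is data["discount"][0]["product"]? "Mount"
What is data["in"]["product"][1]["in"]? False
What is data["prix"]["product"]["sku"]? "SKU-870"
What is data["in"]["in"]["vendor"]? "Acme"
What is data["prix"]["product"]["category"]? "Sports"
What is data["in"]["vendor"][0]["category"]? "Garden"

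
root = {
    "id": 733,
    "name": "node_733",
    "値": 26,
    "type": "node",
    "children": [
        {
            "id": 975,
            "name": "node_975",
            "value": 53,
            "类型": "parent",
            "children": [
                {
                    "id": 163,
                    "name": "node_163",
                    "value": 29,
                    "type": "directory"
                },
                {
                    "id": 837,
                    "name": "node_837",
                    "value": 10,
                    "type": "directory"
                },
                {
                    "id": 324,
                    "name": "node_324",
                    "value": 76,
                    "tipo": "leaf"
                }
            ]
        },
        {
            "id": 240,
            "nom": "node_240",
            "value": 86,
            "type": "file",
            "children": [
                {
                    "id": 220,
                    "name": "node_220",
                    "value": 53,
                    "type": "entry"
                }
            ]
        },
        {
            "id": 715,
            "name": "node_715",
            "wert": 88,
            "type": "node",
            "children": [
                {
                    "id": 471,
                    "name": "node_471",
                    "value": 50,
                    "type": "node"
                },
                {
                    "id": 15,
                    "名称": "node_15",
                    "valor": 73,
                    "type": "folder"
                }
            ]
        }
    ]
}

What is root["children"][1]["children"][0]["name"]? "node_220"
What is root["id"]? 733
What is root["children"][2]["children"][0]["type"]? "node"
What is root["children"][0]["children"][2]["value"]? 76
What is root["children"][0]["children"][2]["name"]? "node_324"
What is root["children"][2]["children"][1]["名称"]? "node_15"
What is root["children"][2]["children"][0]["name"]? "node_471"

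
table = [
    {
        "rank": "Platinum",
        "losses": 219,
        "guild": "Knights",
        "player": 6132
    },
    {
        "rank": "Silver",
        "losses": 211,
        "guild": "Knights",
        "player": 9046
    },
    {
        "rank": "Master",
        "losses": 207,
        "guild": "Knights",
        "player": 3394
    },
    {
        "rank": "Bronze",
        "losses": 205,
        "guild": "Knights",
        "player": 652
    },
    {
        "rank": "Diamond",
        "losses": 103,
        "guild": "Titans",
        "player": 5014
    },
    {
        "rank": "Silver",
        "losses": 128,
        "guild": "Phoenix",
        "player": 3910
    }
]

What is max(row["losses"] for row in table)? 219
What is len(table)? 6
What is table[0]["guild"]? "Knights"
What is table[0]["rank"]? "Platinum"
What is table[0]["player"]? 6132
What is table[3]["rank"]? "Bronze"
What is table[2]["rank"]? "Master"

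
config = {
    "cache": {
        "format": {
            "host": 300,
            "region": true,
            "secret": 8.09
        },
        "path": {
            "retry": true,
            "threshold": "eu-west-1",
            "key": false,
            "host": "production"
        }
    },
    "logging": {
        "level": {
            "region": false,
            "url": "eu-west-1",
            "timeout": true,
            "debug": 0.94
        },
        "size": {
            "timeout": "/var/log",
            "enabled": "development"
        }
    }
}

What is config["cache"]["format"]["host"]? 300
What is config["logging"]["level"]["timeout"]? True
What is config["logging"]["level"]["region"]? False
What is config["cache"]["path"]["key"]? False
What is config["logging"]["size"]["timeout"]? "/var/log"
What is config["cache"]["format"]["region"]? True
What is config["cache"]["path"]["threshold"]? "eu-west-1"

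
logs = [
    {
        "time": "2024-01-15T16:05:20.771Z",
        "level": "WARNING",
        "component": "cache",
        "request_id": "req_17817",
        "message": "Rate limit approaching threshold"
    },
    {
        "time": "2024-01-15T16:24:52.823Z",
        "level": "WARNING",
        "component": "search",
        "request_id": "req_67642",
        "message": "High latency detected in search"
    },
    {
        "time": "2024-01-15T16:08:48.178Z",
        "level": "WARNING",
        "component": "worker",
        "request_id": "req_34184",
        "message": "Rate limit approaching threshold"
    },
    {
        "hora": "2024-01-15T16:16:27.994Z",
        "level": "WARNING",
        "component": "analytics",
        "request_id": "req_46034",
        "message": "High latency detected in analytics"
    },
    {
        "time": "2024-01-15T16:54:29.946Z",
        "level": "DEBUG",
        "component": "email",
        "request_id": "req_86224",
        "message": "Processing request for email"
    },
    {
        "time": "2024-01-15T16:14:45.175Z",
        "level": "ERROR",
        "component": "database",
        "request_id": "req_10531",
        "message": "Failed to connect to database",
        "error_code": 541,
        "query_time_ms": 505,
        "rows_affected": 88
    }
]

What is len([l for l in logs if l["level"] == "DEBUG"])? 1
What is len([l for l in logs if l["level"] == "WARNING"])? 4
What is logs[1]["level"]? "WARNING"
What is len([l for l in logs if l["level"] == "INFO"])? 0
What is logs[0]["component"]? "cache"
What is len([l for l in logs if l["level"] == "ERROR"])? 1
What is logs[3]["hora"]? "2024-01-15T16:16:27.994Z"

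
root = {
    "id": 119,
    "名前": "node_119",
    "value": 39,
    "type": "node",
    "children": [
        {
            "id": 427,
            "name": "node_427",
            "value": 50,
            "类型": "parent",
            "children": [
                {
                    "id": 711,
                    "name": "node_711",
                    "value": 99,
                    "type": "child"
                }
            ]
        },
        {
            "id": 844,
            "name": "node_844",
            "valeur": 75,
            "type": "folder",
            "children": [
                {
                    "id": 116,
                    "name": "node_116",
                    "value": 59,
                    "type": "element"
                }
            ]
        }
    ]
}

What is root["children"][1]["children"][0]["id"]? 116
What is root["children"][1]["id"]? 844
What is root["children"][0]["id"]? 427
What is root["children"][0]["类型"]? "parent"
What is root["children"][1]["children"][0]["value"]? 59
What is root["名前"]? "node_119"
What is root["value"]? 39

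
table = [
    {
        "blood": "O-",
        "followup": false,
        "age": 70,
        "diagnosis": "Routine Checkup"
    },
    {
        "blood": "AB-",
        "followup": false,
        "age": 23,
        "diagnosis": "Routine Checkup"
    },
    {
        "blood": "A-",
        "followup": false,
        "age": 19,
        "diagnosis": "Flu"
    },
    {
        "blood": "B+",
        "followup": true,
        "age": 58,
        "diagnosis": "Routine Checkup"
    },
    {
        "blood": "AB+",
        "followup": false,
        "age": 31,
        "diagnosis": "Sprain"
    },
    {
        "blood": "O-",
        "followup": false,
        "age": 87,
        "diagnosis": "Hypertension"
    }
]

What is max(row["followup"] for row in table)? True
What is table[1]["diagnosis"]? "Routine Checkup"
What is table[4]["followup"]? False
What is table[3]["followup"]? True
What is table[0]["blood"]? "O-"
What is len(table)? 6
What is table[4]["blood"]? "AB+"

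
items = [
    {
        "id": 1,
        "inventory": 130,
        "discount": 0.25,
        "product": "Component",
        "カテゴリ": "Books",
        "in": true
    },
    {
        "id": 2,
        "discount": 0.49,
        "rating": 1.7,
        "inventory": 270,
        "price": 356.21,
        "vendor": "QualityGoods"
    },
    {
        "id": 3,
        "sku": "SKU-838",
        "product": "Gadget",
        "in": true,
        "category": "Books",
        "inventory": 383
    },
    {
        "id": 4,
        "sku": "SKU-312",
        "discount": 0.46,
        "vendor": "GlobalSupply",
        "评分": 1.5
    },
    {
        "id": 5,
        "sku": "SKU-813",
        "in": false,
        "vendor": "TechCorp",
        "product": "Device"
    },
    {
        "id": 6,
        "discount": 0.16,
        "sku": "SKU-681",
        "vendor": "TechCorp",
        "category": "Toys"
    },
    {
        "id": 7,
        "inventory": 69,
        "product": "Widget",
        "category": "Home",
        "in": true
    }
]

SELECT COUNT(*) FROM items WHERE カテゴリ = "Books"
1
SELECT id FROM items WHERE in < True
[5]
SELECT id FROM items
[1, 2, 3, 4, 5, 6, 7]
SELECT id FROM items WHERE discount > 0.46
[2]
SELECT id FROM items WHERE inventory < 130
[7]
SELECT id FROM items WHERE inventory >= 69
[1, 2, 3, 7]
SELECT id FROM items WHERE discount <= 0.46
[1, 4, 6]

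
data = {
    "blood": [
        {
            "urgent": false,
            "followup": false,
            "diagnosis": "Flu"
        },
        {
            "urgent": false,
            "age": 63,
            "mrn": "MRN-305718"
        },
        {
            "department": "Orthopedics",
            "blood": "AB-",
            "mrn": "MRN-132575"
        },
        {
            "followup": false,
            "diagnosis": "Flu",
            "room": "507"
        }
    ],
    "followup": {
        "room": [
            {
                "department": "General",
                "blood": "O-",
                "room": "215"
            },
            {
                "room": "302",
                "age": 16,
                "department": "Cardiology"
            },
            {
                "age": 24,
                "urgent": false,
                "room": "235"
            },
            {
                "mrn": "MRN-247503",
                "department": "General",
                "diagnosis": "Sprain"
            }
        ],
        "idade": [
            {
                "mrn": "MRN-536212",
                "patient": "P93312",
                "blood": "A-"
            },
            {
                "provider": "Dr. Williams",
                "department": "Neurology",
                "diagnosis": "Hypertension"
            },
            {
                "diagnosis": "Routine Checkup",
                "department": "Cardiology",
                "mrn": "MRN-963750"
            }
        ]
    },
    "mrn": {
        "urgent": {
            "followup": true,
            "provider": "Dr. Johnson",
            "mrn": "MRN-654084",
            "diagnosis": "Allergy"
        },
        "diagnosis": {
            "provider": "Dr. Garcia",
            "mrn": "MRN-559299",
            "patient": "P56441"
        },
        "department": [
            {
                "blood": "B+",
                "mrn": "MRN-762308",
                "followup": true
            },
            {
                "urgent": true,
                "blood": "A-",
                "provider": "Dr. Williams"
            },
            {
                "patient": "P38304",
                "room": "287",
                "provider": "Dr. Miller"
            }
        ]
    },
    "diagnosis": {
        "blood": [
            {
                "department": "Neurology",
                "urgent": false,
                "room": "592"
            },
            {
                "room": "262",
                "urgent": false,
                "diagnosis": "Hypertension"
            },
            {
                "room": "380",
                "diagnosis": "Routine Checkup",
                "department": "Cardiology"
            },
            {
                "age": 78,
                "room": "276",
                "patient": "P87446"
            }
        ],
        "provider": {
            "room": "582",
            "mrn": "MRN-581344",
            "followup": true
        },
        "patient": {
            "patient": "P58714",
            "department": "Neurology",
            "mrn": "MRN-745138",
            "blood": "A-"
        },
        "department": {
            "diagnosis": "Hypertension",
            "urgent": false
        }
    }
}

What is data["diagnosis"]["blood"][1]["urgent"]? False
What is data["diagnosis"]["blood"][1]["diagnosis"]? "Hypertension"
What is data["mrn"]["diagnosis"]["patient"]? "P56441"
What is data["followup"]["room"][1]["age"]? 16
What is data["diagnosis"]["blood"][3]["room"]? "276"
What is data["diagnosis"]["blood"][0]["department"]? "Neurology"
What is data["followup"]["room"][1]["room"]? "302"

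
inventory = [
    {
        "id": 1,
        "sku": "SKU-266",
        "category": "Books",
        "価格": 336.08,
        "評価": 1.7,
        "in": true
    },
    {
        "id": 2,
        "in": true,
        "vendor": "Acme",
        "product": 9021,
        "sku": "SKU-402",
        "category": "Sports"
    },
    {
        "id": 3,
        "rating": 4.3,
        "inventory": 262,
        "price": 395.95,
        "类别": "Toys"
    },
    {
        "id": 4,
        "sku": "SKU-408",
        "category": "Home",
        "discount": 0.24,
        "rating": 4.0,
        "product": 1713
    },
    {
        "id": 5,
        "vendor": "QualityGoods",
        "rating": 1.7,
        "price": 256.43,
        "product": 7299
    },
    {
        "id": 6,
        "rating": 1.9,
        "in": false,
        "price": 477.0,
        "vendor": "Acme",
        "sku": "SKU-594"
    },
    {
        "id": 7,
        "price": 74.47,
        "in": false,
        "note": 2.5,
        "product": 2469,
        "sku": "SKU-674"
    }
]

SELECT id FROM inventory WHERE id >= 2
[2, 3, 4, 5, 6, 7]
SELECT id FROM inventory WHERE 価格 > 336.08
[]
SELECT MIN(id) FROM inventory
1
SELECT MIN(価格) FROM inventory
336.08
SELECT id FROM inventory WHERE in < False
[]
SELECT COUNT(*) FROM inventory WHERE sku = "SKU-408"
1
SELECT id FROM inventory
[1, 2, 3, 4, 5, 6, 7]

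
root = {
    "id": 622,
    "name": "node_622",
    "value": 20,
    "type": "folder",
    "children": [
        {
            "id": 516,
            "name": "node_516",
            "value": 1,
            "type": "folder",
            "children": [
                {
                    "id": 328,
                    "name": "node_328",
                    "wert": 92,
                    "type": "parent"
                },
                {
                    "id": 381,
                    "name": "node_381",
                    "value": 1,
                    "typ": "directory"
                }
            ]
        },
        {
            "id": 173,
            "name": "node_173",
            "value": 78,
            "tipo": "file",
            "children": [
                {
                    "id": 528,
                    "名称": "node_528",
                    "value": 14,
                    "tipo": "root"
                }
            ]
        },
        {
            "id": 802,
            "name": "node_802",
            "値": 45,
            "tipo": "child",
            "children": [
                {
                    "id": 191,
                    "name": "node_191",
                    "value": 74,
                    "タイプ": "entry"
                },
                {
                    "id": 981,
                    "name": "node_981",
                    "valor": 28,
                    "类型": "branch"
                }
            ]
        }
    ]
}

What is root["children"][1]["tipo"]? "file"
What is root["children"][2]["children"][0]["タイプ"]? "entry"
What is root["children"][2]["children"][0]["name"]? "node_191"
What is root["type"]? "folder"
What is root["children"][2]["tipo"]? "child"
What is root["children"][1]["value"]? 78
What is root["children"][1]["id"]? 173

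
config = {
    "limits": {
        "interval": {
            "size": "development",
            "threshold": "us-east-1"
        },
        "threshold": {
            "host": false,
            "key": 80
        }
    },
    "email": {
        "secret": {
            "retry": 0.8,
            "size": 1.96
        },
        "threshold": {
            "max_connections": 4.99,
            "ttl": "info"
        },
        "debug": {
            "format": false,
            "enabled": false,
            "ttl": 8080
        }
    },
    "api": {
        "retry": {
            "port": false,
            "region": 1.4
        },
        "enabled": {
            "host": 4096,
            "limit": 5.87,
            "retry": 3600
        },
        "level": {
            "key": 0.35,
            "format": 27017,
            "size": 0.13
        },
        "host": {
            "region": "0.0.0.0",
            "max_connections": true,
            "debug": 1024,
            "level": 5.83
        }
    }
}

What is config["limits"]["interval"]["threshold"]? "us-east-1"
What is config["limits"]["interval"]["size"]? "development"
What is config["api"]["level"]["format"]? 27017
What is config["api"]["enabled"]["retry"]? 3600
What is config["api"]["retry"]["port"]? False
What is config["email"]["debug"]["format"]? False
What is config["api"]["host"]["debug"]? 1024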